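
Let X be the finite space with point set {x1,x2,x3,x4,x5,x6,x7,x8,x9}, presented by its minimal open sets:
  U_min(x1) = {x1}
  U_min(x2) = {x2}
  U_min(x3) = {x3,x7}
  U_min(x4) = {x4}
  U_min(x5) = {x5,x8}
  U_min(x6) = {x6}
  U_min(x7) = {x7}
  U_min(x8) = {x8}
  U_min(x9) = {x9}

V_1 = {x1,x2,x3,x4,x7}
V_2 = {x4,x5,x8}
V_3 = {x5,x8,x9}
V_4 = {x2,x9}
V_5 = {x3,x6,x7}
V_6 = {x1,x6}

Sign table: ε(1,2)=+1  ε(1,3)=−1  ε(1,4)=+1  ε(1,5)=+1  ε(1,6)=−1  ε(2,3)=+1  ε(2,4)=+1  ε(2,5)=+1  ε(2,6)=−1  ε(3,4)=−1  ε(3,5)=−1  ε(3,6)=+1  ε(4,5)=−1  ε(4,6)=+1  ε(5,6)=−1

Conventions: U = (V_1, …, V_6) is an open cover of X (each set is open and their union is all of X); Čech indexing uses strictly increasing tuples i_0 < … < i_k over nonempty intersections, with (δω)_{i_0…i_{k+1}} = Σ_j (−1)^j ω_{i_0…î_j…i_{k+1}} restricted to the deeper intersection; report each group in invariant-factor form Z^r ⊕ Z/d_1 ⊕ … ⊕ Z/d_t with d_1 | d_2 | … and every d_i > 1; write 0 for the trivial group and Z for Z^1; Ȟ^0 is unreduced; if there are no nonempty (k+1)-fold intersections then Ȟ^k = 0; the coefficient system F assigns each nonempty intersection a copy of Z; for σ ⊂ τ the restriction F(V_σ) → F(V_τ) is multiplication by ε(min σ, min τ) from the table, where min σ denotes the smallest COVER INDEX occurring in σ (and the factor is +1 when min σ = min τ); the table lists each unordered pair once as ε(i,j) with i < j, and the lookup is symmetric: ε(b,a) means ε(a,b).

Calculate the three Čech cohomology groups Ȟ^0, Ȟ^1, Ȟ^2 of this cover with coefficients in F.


Ȟ^0 = 0,  Ȟ^1 = Z ⊕ Z/2,  Ȟ^2 = 0

cover nerve:
  V12={x4} V14={x2} V15={x3,x7} V16={x1} V23={x5,x8} V34={x9} V56={x6}
C dims 6,7; δ0: rk 6, SNF 1^5·2
Ȟ^0: (6−6)−0=0 ⇒ 0
Ȟ^1: (7−0)−6=1 plus torsion [2] ⇒ Z ⊕ Z/2
Ȟ^2: (0−0)−0=0 ⇒ 0


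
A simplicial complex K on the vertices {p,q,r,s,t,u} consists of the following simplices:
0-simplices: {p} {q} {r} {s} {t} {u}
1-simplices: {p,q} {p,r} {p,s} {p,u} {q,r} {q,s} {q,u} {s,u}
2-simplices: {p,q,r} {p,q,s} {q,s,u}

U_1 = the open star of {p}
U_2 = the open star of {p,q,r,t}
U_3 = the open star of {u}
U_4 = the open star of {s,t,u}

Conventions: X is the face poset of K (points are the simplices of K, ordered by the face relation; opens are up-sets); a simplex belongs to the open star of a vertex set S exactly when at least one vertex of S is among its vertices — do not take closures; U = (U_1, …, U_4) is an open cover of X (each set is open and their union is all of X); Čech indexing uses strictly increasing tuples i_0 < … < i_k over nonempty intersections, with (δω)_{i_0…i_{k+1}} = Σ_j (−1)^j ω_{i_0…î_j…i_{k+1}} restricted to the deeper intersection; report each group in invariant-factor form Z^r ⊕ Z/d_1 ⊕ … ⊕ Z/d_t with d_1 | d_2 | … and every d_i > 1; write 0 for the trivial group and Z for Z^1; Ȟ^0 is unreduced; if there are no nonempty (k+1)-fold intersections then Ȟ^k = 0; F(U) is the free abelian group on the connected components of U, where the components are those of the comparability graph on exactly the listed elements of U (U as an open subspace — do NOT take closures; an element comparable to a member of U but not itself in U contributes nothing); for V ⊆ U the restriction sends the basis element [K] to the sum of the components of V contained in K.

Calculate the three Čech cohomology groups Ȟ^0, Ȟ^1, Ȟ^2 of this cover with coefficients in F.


Ȟ^0(U;F) ≅ Z^2,  Ȟ^1(U;F) ≅ Z,  Ȟ^2(U;F) ≅ 0

cover nerve:
  U1={{p},{p,q},{p,r},{p,s},{p,u},{p,q,r},{p,q,s}} U2={{p},{q},{r},{t},{p,q},{p,r},{p,s},{p,u},{q,r},{q,s},{q,u},{p,q,r},{p,q,s},{q,s,u}} U3={{u},{p,u},{q,u},{s,u},{q,s,u}} U4={{s},{t},{u},{p,s},{p,u},{q,s},{q,u},{s,u},{p,q,s},{q,s,u}}
  U12={{p},{p,q},{p,r},{p,s},{p,u},{p,q,r},{p,q,s}} U13={{p,u}} U14={{p,s},{p,u},{p,q,s}} U23={{p,u},{q,u},{q,s,u}} U24={{t},{p,s},{p,u},{q,s},{q,u},{p,q,s},{q,s,u}} U34={{u},{p,u},{q,u},{s,u},{q,s,u}}
  U123={{p,u}} U124={{p,s},{p,u},{p,q,s}} U134={{p,u}} U234={{p,u},{q,u},{q,s,u}}
  U1234={{p,u}}
components per intersection:
  U1: {{p},{p,q},{p,r},{p,s},{p,u},{p,q,r},{p,q,s}}
  U2: {{p},{q},{r},{p,q},{p,r},{p,s},{p,u},{q,r},{q,s},{q,u},{p,q,r},{p,q,s},{q,s,u}} {{t}}
  U3: {{u},{p,u},{q,u},{s,u},{q,s,u}}
  U4: {{s},{u},{p,s},{p,u},{q,s},{q,u},{s,u},{p,q,s},{q,s,u}} {{t}}
  U12: {{p},{p,q},{p,r},{p,s},{p,u},{p,q,r},{p,q,s}}
  U13: {{p,u}}
  U14: {{p,s},{p,q,s}} {{p,u}}
  U23: {{p,u}} {{q,u},{q,s,u}}
  U24: {{t}} {{p,s},{q,s},{q,u},{p,q,s},{q,s,u}} {{p,u}}
  U34: {{u},{p,u},{q,u},{s,u},{q,s,u}}
  U123: {{p,u}}
  U124: {{p,s},{p,q,s}} {{p,u}}
  U134: {{p,u}}
  U234: {{p,u}} {{q,u},{q,s,u}}
  U1234: {{p,u}}
C dims 6,10,6,1; δ0: rk 4, SNF 1^4; δ1: rk 5, SNF 1^5; δ2: rk 1, SNF 1^1
Ȟ^0: (6−4)−0=2 ⇒ Z^2
Ȟ^1: (10−5)−4=1 ⇒ Z
Ȟ^2: (6−1)−5=0 ⇒ 0


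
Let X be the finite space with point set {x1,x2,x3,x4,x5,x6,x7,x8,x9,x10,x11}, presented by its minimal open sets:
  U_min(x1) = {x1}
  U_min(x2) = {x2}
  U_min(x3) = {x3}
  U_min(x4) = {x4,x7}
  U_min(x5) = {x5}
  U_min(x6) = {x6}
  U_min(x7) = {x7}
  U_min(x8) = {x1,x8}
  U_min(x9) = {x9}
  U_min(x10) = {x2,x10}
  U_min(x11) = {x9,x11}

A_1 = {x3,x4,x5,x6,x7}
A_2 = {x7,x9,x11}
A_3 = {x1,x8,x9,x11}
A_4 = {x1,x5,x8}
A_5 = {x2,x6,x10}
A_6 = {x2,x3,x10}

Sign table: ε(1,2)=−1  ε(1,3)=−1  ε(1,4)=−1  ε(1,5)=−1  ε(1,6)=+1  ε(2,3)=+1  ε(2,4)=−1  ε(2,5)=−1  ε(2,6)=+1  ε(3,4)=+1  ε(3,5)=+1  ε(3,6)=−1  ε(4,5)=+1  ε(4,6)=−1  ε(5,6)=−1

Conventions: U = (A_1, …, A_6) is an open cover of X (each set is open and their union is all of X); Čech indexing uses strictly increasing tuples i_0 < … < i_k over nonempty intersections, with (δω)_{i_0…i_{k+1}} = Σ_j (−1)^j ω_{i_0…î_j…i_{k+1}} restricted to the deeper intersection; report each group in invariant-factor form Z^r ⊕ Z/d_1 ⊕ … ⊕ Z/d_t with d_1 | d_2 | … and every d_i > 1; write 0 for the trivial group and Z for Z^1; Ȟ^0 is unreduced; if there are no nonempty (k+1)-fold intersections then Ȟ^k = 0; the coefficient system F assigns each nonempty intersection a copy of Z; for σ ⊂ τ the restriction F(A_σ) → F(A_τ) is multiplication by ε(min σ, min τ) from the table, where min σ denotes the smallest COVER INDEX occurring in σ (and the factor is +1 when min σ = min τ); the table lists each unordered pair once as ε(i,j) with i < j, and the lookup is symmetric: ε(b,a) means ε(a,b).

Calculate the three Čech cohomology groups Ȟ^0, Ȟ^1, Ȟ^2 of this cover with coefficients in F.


cover nerve:
  A12={x7} A14={x5} A15={x6} A16={x3} A23={x9,x11} A34={x1,x8} A56={x2,x10}
C dims 6,7; δ0: rk 5, SNF 1^5
Ȟ^0: (6−5)−0=1 ⇒ Z
Ȟ^1: (7−0)−5=2 ⇒ Z^2
Ȟ^2: (0−0)−0=0 ⇒ 0

Ȟ^0 ≅ Z,  Ȟ^1 ≅ Z^2,  Ȟ^2 ≅ 0


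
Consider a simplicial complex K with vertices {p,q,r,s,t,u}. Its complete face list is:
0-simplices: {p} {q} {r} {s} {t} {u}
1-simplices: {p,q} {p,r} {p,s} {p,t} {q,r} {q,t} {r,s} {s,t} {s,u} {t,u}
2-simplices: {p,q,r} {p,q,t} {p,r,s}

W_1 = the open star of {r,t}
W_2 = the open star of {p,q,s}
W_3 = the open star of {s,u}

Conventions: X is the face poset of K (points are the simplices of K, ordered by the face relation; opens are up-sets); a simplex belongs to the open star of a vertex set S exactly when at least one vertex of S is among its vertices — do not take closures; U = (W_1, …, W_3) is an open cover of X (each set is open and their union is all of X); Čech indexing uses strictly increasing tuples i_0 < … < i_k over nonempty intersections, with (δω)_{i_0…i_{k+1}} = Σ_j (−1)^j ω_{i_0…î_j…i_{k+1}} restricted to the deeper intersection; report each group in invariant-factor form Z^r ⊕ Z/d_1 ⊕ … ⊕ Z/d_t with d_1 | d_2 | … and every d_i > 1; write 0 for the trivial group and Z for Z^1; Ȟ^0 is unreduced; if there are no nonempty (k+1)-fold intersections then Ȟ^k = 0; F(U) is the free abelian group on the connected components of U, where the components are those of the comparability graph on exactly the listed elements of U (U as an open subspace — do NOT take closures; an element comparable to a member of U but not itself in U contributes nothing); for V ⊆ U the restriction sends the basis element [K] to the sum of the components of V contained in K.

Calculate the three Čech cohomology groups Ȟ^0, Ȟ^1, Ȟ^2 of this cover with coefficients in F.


Ȟ^0 = Z,  Ȟ^1 = Z^2,  Ȟ^2 = 0

nerve of the cover:
  W1={{r},{t},{p,r},{p,t},{q,r},{q,t},{r,s},{s,t},{t,u},{p,q,r},{p,q,t},{p,r,s}} W2={{p},{q},{s},{p,q},{p,r},{p,s},{p,t},{q,r},{q,t},{r,s},{s,t},{s,u},{p,q,r},{p,q,t},{p,r,s}} W3={{s},{u},{p,s},{r,s},{s,t},{s,u},{t,u},{p,r,s}}
  W12={{p,r},{p,t},{q,r},{q,t},{r,s},{s,t},{p,q,r},{p,q,t},{p,r,s}} W13={{r,s},{s,t},{t,u},{p,r,s}} W23={{s},{p,s},{r,s},{s,t},{s,u},{p,r,s}}
  W123={{r,s},{s,t},{p,r,s}}
components per intersection:
  W1: {{r},{p,r},{q,r},{r,s},{p,q,r},{p,r,s}} {{t},{p,t},{q,t},{s,t},{t,u},{p,q,t}}
  W2: {{p},{q},{s},{p,q},{p,r},{p,s},{p,t},{q,r},{q,t},{r,s},{s,t},{s,u},{p,q,r},{p,q,t},{p,r,s}}
  W3: {{s},{u},{p,s},{r,s},{s,t},{s,u},{t,u},{p,r,s}}
  W12: {{p,r},{q,r},{r,s},{p,q,r},{p,r,s}} {{p,t},{q,t},{p,q,t}} {{s,t}}
  W13: {{r,s},{p,r,s}} {{s,t}} {{t,u}}
  W23: {{s},{p,s},{r,s},{s,t},{s,u},{p,r,s}}
  W123: {{r,s},{p,r,s}} {{s,t}}
C dims 4,7,2; δ0: rk 3, SNF 1^3; δ1: rk 2, SNF 1^2
Ȟ^0 = (4 − 3) − 0 = 1, so Ȟ^0 ≅ Z
Ȟ^1 = (7 − 2) − 3 = 2, so Ȟ^1 ≅ Z^2
Ȟ^2 = (2 − 0) − 2 = 0, so Ȟ^2 ≅ 0


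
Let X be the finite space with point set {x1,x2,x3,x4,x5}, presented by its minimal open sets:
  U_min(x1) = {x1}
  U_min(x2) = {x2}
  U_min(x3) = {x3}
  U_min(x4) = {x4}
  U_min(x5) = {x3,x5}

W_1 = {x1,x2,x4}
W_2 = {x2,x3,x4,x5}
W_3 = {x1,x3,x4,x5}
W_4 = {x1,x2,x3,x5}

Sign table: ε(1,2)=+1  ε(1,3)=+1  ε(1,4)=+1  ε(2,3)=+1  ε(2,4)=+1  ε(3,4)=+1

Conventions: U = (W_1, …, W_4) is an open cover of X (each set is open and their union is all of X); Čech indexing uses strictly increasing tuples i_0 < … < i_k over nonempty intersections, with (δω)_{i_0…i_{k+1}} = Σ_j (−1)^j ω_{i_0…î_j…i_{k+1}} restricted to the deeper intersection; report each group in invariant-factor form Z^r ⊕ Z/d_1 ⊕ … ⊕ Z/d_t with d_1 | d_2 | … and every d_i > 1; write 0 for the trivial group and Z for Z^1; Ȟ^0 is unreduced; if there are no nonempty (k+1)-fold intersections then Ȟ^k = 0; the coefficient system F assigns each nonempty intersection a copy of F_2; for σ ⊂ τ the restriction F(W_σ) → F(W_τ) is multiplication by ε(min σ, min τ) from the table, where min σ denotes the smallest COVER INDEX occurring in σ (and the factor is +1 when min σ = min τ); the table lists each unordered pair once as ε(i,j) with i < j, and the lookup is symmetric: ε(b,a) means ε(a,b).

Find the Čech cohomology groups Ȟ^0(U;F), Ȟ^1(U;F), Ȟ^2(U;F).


Ȟ^0(U;F) ≅ Z/2, Ȟ^1(U;F) ≅ 0, Ȟ^2(U;F) ≅ Z/2

nonempty intersections:
  W12={x2,x4} W13={x1,x4} W14={x1,x2} W23={x3,x4,x5} W24={x2,x3,x5} W34={x1,x3,x5}
  W123={x4} W124={x2} W134={x1} W234={x3,x5}
C dims 4,6,4; δ0: rk_F2 3; δ1: rk_F2 3
Ȟ^0: (4−3)−0=1 ⇒ Z/2
Ȟ^1: (6−3)−3=0 ⇒ 0
Ȟ^2: (4−0)−3=1 ⇒ Z/2


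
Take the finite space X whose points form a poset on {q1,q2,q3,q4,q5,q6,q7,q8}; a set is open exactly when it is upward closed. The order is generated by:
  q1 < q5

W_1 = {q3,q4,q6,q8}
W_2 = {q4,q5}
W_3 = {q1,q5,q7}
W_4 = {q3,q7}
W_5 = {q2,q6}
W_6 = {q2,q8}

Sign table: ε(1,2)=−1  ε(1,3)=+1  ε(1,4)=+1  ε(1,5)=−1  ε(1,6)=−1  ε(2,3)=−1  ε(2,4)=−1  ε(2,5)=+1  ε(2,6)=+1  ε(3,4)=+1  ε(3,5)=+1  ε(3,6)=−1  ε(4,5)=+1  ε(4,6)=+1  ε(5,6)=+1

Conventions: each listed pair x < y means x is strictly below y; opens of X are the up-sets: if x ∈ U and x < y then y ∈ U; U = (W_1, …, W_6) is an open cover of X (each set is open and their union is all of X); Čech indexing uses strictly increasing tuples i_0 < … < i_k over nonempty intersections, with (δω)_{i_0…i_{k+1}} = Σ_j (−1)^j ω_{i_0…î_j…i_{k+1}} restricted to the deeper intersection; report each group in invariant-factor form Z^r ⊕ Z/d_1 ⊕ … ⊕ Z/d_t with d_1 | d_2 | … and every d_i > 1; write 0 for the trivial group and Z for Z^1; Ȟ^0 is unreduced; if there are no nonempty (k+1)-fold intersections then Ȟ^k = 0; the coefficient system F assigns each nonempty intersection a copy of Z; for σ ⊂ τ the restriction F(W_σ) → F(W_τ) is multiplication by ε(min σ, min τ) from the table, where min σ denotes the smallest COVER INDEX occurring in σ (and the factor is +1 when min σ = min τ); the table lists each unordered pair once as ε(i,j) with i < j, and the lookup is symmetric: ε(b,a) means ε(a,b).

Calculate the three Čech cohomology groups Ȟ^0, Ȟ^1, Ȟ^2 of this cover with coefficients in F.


nonempty overlaps:
  W12={q4} W14={q3} W15={q6} W16={q8} W23={q5} W34={q7} W56={q2}
C dims 6,7; δ0: rk 5, SNF 1^5
degree 0: 6−5−0 = 1 → Ȟ^0 ≅ Z
degree 1: 7−0−5 = 2 → Ȟ^1 ≅ Z^2
degree 2: 0−0−0 = 0 → Ȟ^2 ≅ 0

Ȟ^0 = Z, Ȟ^1 = Z^2, Ȟ^2 = 0


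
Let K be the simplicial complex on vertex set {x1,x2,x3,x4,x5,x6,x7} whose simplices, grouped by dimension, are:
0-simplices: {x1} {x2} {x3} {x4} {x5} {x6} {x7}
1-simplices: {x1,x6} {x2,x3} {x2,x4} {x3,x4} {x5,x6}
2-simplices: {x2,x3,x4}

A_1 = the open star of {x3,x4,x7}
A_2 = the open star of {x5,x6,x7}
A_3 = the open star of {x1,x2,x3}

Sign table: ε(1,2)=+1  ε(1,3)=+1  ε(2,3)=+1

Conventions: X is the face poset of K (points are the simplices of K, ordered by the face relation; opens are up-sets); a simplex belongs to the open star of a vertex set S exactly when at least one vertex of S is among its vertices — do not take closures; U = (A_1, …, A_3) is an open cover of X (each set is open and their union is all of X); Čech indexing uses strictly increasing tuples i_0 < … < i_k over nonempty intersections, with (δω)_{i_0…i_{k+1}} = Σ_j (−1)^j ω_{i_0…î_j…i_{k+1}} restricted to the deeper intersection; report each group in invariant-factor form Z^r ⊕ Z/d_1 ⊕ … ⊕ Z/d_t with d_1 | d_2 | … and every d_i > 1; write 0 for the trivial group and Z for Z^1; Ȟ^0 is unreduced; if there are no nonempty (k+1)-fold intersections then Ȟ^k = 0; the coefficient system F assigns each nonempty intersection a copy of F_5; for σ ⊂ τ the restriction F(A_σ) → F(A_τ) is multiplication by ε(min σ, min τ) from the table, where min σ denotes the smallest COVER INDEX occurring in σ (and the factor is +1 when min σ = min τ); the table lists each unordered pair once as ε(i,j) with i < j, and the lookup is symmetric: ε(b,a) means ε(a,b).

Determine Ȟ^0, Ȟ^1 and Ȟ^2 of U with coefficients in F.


nonempty overlaps:
  A1={{x3},{x4},{x7},{x2,x3},{x2,x4},{x3,x4},{x2,x3,x4}} A2={{x5},{x6},{x7},{x1,x6},{x5,x6}} A3={{x1},{x2},{x3},{x1,x6},{x2,x3},{x2,x4},{x3,x4},{x2,x3,x4}}
  A12={{x7}} A13={{x3},{x2,x3},{x2,x4},{x3,x4},{x2,x3,x4}} A23={{x1,x6}}
C dims 3,3; δ0: rk_F5 2
degree 0: 3−2−0 = 1 → Ȟ^0 ≅ Z/5
degree 1: 3−0−2 = 1 → Ȟ^1 ≅ Z/5
degree 2: 0−0−0 = 0 → Ȟ^2 ≅ 0

Ȟ^0(U;F) ≅ Z/5, Ȟ^1(U;F) ≅ Z/5, Ȟ^2(U;F) ≅ 0


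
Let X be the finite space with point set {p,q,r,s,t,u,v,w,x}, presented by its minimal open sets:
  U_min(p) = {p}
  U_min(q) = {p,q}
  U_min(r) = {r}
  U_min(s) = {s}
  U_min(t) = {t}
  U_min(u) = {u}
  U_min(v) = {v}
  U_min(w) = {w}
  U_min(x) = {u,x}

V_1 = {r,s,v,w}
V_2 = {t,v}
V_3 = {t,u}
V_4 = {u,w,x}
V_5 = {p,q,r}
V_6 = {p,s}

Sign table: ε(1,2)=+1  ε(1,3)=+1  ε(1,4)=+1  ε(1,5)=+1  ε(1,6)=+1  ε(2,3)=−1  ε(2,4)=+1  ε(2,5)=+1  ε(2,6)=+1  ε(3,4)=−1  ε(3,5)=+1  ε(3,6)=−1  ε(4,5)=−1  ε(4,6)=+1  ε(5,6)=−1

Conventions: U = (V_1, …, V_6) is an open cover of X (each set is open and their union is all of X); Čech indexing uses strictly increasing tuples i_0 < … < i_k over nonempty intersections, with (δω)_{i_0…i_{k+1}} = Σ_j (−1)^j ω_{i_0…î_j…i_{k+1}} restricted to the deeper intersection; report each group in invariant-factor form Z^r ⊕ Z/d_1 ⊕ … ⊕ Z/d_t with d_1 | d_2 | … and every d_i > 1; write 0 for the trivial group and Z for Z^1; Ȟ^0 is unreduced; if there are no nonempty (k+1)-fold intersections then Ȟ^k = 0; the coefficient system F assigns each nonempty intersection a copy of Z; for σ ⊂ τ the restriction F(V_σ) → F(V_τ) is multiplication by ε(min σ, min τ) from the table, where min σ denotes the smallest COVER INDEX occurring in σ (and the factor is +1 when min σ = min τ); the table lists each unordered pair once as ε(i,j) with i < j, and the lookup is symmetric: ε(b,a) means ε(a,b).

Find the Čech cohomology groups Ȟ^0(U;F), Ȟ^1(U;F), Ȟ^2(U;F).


Ȟ^0 = 0,  Ȟ^1 = Z ⊕ Z/2,  Ȟ^2 = 0

nerve of the cover:
  V12={v} V14={w} V15={r} V16={s} V23={t} V34={u} V56={p}
C dims 6,7; δ0: rk 6, SNF 1^5·2
Ȟ^0 = (6 − 6) − 0 = 0, so Ȟ^0 ≅ 0
Ȟ^1 = (7 − 0) − 6 = 1 plus torsion [2], so Ȟ^1 ≅ Z ⊕ Z/2
Ȟ^2 = (0 − 0) − 0 = 0, so Ȟ^2 ≅ 0


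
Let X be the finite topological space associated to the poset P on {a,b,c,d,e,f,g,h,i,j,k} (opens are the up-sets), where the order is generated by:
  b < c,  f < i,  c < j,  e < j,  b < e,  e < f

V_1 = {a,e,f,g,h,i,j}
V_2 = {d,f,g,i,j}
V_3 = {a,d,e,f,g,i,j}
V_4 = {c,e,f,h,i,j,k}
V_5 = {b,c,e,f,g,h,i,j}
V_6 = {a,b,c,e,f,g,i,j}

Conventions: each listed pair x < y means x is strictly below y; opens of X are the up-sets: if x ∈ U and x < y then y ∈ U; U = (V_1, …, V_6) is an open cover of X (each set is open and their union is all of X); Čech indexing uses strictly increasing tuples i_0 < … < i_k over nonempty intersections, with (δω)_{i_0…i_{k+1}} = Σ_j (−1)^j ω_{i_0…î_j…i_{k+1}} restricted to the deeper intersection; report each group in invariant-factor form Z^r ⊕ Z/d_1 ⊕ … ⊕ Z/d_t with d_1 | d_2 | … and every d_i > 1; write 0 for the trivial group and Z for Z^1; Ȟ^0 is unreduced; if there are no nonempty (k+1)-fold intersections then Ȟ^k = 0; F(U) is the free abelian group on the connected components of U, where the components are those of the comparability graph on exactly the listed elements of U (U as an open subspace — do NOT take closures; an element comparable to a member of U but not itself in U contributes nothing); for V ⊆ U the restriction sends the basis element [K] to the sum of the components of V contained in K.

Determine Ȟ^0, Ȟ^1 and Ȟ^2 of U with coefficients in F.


Ȟ^0 = Z^6,  Ȟ^1 = 0,  Ȟ^2 = 0

nonempty intersections:
  V12={f,g,i,j} V13={a,e,f,g,i,j} V14={e,f,h,i,j} V15={e,f,g,h,i,j} V16={a,e,f,g,i,j} V23={d,f,g,i,j} V24={f,i,j} V25={f,g,i,j} V26={f,g,i,j} V34={e,f,i,j} V35={e,f,g,i,j} V36={a,e,f,g,i,j} V45={c,e,f,h,i,j} V46={c,e,f,i,j} V56={b,c,e,f,g,i,j}
  V123={f,g,i,j} V124={f,i,j} V125={f,g,i,j} V126={f,g,i,j} V134={e,f,i,j} V135={e,f,g,i,j} V136={a,e,f,g,i,j} V145={e,f,h,i,j} V146={e,f,i,j} V156={e,f,g,i,j} V234={f,i,j} V235={f,g,i,j} V236={f,g,i,j} V245={f,i,j} V246={f,i,j} V256={f,g,i,j} V345={e,f,i,j} V346={e,f,i,j} V356={e,f,g,i,j} V456={c,e,f,i,j}
  V1234={f,i,j} V1235={f,g,i,j} V1236={f,g,i,j} V1245={f,i,j} V1246={f,i,j} V1256={f,g,i,j} V1345={e,f,i,j} V1346={e,f,i,j} V1356={e,f,g,i,j} V1456={e,f,i,j} V2345={f,i,j} V2346={f,i,j} V2356={f,g,i,j} V2456={f,i,j} V3456={e,f,i,j}
  V12345={f,i,j} V12346={f,i,j} V12356={f,g,i,j} V12456={f,i,j} V13456={e,f,i,j} V23456={f,i,j}
  V123456={f,i,j}
components per intersection:
  V1: {a} {e,f,i,j} {g} {h}
  V2: {d} {f,i} {g} {j}
  V3: {a} {d} {e,f,i,j} {g}
  V4: {c,e,f,i,j} {h} {k}
  V5: {b,c,e,f,i,j} {g} {h}
  V6: {a} {b,c,e,f,i,j} {g}
  V12: {f,i} {g} {j}
  V13: {a} {e,f,i,j} {g}
  V14: {e,f,i,j} {h}
  V15: {e,f,i,j} {g} {h}
  V16: {a} {e,f,i,j} {g}
  V23: {d} {f,i} {g} {j}
  V24: {f,i} {j}
  V25: {f,i} {g} {j}
  V26: {f,i} {g} {j}
  V34: {e,f,i,j}
  V35: {e,f,i,j} {g}
  V36: {a} {e,f,i,j} {g}
  V45: {c,e,f,i,j} {h}
  V46: {c,e,f,i,j}
  V56: {b,c,e,f,i,j} {g}
  V123: {f,i} {g} {j}
  V124: {f,i} {j}
  V125: {f,i} {g} {j}
  V126: {f,i} {g} {j}
  V134: {e,f,i,j}
  V135: {e,f,i,j} {g}
  V136: {a} {e,f,i,j} {g}
  V145: {e,f,i,j} {h}
  V146: {e,f,i,j}
  V156: {e,f,i,j} {g}
  V234: {f,i} {j}
  V235: {f,i} {g} {j}
  V236: {f,i} {g} {j}
  V245: {f,i} {j}
  V246: {f,i} {j}
  V256: {f,i} {g} {j}
  V345: {e,f,i,j}
  V346: {e,f,i,j}
  V356: {e,f,i,j} {g}
  V456: {c,e,f,i,j}
  V1234: {f,i} {j}
  V1235: {f,i} {g} {j}
  V1236: {f,i} {g} {j}
  V1245: {f,i} {j}
  V1246: {f,i} {j}
  V1256: {f,i} {g} {j}
  V1345: {e,f,i,j}
  V1346: {e,f,i,j}
  V1356: {e,f,i,j} {g}
  V1456: {e,f,i,j}
  V2345: {f,i} {j}
  V2346: {f,i} {j}
  V2356: {f,i} {g} {j}
  V2456: {f,i} {j}
  V3456: {e,f,i,j}
  V12345: {f,i} {j}
  V12346: {f,i} {j}
  V12356: {f,i} {g} {j}
  V12456: {f,i} {j}
  V13456: {e,f,i,j}
  V23456: {f,i} {j}
  V123456: {f,i} {j}
C dims 21,37,42,30; δ0: rk 15, SNF 1^15; δ1: rk 22, SNF 1^22; δ2: rk 20, SNF 1^20
Ȟ^0: (21−15)−0=6 ⇒ Z^6
Ȟ^1: (37−22)−15=0 ⇒ 0
Ȟ^2: (42−20)−22=0 ⇒ 0


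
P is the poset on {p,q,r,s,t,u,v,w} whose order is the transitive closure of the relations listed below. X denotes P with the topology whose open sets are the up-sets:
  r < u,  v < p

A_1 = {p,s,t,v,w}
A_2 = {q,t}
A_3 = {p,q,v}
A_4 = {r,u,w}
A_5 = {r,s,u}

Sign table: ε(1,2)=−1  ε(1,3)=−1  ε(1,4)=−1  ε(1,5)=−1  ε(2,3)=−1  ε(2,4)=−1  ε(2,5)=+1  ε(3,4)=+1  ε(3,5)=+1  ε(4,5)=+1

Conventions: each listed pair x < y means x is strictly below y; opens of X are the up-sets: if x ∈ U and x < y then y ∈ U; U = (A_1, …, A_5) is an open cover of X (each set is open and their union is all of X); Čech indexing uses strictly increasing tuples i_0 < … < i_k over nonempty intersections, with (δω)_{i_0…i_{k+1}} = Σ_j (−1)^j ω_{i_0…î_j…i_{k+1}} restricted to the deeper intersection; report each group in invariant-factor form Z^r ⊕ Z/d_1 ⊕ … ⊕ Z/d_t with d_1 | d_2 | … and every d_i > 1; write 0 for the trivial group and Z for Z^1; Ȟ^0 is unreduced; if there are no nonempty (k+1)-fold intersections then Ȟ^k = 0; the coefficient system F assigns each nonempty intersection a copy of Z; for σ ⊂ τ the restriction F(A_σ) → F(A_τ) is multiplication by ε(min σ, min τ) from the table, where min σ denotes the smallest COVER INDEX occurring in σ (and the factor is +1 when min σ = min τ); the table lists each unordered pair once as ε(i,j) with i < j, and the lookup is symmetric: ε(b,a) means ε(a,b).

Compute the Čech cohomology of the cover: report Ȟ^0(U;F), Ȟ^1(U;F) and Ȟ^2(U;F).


nerve of the cover:
  A12={t} A13={p,v} A14={w} A15={s} A23={q} A45={r,u}
C dims 5,6; δ0: rk 5, SNF 1^4·2
Ȟ^0 = (5 − 5) − 0 = 0, so Ȟ^0 ≅ 0
Ȟ^1 = (6 − 0) − 5 = 1 plus torsion [2], so Ȟ^1 ≅ Z ⊕ Z/2
Ȟ^2 = (0 − 0) − 0 = 0, so Ȟ^2 ≅ 0

Ȟ^0(U;F) ≅ 0; Ȟ^1(U;F) ≅ Z ⊕ Z/2; Ȟ^2(U;F) ≅ 0


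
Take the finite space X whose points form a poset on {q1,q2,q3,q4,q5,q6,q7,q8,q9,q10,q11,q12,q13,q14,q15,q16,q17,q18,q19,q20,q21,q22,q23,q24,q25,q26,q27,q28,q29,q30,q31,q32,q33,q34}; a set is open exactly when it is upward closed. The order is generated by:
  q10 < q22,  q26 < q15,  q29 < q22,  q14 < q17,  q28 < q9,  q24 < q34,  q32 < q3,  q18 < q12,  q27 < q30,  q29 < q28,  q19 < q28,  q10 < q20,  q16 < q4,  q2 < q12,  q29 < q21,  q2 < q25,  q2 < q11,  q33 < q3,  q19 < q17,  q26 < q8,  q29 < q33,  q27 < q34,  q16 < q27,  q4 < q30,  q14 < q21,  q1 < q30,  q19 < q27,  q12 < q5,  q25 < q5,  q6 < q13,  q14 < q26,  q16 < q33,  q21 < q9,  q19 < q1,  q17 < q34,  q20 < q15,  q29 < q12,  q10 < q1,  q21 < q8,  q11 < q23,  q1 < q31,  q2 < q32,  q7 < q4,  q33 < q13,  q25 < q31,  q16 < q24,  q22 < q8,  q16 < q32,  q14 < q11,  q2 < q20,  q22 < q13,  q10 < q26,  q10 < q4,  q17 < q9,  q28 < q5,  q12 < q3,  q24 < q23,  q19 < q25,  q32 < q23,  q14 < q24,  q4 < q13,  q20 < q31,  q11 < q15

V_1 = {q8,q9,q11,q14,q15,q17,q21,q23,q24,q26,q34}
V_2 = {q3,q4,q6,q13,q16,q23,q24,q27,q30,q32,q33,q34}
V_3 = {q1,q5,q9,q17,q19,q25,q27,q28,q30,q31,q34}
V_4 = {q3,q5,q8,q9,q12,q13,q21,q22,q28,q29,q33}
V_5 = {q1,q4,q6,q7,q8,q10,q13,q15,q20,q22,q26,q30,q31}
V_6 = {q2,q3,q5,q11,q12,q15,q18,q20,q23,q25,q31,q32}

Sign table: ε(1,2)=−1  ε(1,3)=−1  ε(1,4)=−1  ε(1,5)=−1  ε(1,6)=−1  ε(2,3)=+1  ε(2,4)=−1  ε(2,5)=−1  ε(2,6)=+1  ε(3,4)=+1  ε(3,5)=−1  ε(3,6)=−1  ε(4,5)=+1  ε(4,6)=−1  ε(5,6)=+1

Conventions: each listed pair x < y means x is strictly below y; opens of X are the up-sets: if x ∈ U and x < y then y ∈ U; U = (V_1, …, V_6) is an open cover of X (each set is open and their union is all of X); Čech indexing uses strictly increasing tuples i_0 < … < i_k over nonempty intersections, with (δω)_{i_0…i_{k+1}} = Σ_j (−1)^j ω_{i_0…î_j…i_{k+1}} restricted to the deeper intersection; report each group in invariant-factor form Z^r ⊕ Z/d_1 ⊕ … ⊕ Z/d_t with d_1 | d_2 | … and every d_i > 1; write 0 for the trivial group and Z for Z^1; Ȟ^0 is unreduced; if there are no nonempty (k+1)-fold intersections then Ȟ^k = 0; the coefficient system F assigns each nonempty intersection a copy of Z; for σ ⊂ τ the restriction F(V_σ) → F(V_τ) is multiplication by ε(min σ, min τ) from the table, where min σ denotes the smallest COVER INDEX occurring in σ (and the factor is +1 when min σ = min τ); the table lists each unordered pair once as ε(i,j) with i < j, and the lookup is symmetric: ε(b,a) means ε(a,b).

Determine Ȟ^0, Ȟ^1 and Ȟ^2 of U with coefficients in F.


cover nerve:
  V12={q23,q24,q34} V13={q9,q17,q34} V14={q8,q9,q21} V15={q8,q15,q26} V16={q11,q15,q23} V23={q27,q30,q34} V24={q3,q13,q33} V25={q4,q6,q13,q30} V26={q3,q23,q32} V34={q5,q9,q28} V35={q1,q30,q31} V36={q5,q25,q31} V45={q8,q13,q22} V46={q3,q5,q12} V56={q15,q20,q31}
  V123={q34} V126={q23} V134={q9} V145={q8} V156={q15} V235={q30} V245={q13} V246={q3} V346={q5} V356={q31}
C dims 6,15,10; δ0: rk 6, SNF 1^5·2; δ1: rk 9, SNF 1^9
Ȟ^0: (6−6)−0=0 ⇒ 0
Ȟ^1: (15−9)−6=0 plus torsion [2] ⇒ Z/2
Ȟ^2: (10−0)−9=1 ⇒ Z

Ȟ^0 ≅ 0; Ȟ^1 ≅ Z/2; Ȟ^2 ≅ Z


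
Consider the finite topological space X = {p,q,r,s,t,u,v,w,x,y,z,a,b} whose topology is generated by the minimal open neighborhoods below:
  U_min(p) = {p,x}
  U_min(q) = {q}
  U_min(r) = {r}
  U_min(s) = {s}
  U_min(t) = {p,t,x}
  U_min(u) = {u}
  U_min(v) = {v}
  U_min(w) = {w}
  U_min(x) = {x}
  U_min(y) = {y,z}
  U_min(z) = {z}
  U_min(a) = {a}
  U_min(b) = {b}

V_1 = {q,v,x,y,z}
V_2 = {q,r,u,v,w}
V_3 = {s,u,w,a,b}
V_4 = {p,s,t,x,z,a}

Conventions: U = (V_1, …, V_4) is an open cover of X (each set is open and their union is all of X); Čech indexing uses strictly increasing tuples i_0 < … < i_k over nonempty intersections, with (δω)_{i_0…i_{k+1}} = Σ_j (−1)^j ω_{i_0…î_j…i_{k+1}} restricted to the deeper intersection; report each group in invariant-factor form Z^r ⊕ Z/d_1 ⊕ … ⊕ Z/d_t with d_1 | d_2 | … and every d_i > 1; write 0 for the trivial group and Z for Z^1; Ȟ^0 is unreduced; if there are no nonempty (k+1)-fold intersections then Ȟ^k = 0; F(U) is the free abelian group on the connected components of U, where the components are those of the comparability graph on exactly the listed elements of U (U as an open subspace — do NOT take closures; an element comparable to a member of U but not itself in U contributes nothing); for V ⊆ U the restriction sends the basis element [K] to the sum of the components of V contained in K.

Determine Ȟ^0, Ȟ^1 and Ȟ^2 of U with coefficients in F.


Ȟ^0(U;F) ≅ Z^10, Ȟ^1(U;F) ≅ 0, Ȟ^2(U;F) ≅ 0

intersection data:
  V12={q,v} V14={x,z} V23={u,w} V34={s,a}
components per intersection:
  V1: {q} {v} {x} {y,z}
  V2: {q} {r} {u} {v} {w}
  V3: {s} {u} {w} {a} {b}
  V4: {p,t,x} {s} {z} {a}
  V12: {q} {v}
  V14: {x} {z}
  V23: {u} {w}
  V34: {s} {a}
C dims 18,8; δ0: rk 8, SNF 1^8
Ȟ^0 = (18 − 8) − 0 = 10, so Ȟ^0 ≅ Z^10
Ȟ^1 = (8 − 0) − 8 = 0, so Ȟ^1 ≅ 0
Ȟ^2 = (0 − 0) − 0 = 0, so Ȟ^2 ≅ 0


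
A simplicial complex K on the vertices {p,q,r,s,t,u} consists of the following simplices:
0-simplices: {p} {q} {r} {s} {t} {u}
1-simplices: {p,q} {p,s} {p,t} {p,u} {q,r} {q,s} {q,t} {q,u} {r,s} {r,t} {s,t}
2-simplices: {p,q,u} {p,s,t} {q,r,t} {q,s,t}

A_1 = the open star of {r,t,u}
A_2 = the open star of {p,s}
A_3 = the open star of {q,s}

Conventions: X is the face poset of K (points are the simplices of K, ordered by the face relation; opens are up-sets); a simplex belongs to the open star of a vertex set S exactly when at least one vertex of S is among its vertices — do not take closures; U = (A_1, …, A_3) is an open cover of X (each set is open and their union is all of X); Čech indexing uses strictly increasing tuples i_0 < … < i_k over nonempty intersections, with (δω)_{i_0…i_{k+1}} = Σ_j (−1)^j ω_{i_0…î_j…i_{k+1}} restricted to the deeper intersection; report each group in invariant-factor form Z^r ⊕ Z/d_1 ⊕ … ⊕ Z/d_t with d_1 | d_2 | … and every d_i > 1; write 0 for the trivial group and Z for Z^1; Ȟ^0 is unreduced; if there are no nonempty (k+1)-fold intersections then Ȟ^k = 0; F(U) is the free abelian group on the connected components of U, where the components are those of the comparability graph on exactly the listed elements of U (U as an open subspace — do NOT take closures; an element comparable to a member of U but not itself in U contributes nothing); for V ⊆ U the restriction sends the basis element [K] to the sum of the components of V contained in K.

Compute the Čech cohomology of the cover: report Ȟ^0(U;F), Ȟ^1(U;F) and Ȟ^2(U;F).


Ȟ^0 ≅ Z; Ȟ^1 ≅ Z^2; Ȟ^2 ≅ 0

nonempty overlaps:
  A1={{r},{t},{u},{p,t},{p,u},{q,r},{q,t},{q,u},{r,s},{r,t},{s,t},{p,q,u},{p,s,t},{q,r,t},{q,s,t}} A2={{p},{s},{p,q},{p,s},{p,t},{p,u},{q,s},{r,s},{s,t},{p,q,u},{p,s,t},{q,s,t}} A3={{q},{s},{p,q},{p,s},{q,r},{q,s},{q,t},{q,u},{r,s},{s,t},{p,q,u},{p,s,t},{q,r,t},{q,s,t}}
  A12={{p,t},{p,u},{r,s},{s,t},{p,q,u},{p,s,t},{q,s,t}} A13={{q,r},{q,t},{q,u},{r,s},{s,t},{p,q,u},{p,s,t},{q,r,t},{q,s,t}} A23={{s},{p,q},{p,s},{q,s},{r,s},{s,t},{p,q,u},{p,s,t},{q,s,t}}
  A123={{r,s},{s,t},{p,q,u},{p,s,t},{q,s,t}}
components per intersection:
  A1: {{r},{t},{p,t},{q,r},{q,t},{r,s},{r,t},{s,t},{p,s,t},{q,r,t},{q,s,t}} {{u},{p,u},{q,u},{p,q,u}}
  A2: {{p},{s},{p,q},{p,s},{p,t},{p,u},{q,s},{r,s},{s,t},{p,q,u},{p,s,t},{q,s,t}}
  A3: {{q},{s},{p,q},{p,s},{q,r},{q,s},{q,t},{q,u},{r,s},{s,t},{p,q,u},{p,s,t},{q,r,t},{q,s,t}}
  A12: {{p,t},{s,t},{p,s,t},{q,s,t}} {{p,u},{p,q,u}} {{r,s}}
  A13: {{q,r},{q,t},{s,t},{p,s,t},{q,r,t},{q,s,t}} {{q,u},{p,q,u}} {{r,s}}
  A23: {{s},{p,s},{q,s},{r,s},{s,t},{p,s,t},{q,s,t}} {{p,q},{p,q,u}}
  A123: {{r,s}} {{s,t},{p,s,t},{q,s,t}} {{p,q,u}}
C dims 4,8,3; δ0: rk 3, SNF 1^3; δ1: rk 3, SNF 1^3
degree 0: 4−3−0 = 1 → Ȟ^0 ≅ Z
degree 1: 8−3−3 = 2 → Ȟ^1 ≅ Z^2
degree 2: 3−0−3 = 0 → Ȟ^2 ≅ 0


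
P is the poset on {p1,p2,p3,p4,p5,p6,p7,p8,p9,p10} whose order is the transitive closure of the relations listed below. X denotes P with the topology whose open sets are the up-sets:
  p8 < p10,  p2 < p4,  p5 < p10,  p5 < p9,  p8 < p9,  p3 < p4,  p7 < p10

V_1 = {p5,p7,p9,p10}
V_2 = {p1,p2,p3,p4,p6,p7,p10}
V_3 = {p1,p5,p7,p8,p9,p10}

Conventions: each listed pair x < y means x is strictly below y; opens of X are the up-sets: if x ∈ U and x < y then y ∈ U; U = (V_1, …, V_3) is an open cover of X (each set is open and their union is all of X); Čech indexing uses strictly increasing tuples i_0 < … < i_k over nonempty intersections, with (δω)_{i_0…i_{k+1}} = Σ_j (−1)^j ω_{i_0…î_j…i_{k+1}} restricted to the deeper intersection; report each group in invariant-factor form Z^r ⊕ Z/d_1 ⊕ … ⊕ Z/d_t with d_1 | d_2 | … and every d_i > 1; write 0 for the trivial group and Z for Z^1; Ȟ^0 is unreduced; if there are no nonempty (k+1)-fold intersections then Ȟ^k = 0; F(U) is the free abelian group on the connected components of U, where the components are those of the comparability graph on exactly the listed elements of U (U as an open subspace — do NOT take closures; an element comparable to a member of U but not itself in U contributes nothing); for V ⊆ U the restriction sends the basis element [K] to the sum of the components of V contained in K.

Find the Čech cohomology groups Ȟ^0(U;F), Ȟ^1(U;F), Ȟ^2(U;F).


Ȟ^0(U;F) ≅ Z^4, Ȟ^1(U;F) ≅ 0, Ȟ^2(U;F) ≅ 0

nonempty intersections:
  V12={p7,p10} V13={p5,p7,p9,p10} V23={p1,p7,p10}
  V123={p7,p10}
components per intersection:
  V1: {p5,p7,p9,p10}
  V2: {p1} {p2,p3,p4} {p6} {p7,p10}
  V3: {p1} {p5,p7,p8,p9,p10}
  V12: {p7,p10}
  V13: {p5,p7,p9,p10}
  V23: {p1} {p7,p10}
  V123: {p7,p10}
C dims 7,4,1; δ0: rk 3, SNF 1^3; δ1: rk 1, SNF 1^1
Ȟ^0: (7−3)−0=4 ⇒ Z^4
Ȟ^1: (4−1)−3=0 ⇒ 0
Ȟ^2: (1−0)−1=0 ⇒ 0


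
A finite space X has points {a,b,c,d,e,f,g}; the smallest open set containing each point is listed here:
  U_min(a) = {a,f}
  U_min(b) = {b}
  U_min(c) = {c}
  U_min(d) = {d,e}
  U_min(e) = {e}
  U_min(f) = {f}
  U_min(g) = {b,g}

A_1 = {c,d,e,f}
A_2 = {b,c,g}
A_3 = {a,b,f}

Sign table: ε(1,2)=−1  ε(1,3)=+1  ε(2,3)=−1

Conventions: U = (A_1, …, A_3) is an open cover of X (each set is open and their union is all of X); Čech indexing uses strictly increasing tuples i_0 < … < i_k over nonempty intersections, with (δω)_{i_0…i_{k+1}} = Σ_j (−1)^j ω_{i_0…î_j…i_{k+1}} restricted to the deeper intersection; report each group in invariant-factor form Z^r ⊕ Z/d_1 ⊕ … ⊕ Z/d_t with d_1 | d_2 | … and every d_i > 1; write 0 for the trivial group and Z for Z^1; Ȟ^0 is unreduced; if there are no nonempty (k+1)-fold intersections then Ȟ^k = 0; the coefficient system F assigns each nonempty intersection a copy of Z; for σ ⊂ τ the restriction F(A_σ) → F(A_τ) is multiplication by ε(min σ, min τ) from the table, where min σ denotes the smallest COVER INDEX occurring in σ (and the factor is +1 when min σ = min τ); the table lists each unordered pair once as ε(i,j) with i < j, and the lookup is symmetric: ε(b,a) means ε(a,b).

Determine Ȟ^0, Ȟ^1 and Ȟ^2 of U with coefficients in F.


Ȟ^0(U;F) ≅ Z, Ȟ^1(U;F) ≅ Z and Ȟ^2(U;F) ≅ 0

nonempty overlaps:
  A12={c} A13={f} A23={b}
C dims 3,3; δ0: rk 2, SNF 1^2
degree 0: 3−2−0 = 1 → Ȟ^0 ≅ Z
degree 1: 3−0−2 = 1 → Ȟ^1 ≅ Z
degree 2: 0−0−0 = 0 → Ȟ^2 ≅ 0


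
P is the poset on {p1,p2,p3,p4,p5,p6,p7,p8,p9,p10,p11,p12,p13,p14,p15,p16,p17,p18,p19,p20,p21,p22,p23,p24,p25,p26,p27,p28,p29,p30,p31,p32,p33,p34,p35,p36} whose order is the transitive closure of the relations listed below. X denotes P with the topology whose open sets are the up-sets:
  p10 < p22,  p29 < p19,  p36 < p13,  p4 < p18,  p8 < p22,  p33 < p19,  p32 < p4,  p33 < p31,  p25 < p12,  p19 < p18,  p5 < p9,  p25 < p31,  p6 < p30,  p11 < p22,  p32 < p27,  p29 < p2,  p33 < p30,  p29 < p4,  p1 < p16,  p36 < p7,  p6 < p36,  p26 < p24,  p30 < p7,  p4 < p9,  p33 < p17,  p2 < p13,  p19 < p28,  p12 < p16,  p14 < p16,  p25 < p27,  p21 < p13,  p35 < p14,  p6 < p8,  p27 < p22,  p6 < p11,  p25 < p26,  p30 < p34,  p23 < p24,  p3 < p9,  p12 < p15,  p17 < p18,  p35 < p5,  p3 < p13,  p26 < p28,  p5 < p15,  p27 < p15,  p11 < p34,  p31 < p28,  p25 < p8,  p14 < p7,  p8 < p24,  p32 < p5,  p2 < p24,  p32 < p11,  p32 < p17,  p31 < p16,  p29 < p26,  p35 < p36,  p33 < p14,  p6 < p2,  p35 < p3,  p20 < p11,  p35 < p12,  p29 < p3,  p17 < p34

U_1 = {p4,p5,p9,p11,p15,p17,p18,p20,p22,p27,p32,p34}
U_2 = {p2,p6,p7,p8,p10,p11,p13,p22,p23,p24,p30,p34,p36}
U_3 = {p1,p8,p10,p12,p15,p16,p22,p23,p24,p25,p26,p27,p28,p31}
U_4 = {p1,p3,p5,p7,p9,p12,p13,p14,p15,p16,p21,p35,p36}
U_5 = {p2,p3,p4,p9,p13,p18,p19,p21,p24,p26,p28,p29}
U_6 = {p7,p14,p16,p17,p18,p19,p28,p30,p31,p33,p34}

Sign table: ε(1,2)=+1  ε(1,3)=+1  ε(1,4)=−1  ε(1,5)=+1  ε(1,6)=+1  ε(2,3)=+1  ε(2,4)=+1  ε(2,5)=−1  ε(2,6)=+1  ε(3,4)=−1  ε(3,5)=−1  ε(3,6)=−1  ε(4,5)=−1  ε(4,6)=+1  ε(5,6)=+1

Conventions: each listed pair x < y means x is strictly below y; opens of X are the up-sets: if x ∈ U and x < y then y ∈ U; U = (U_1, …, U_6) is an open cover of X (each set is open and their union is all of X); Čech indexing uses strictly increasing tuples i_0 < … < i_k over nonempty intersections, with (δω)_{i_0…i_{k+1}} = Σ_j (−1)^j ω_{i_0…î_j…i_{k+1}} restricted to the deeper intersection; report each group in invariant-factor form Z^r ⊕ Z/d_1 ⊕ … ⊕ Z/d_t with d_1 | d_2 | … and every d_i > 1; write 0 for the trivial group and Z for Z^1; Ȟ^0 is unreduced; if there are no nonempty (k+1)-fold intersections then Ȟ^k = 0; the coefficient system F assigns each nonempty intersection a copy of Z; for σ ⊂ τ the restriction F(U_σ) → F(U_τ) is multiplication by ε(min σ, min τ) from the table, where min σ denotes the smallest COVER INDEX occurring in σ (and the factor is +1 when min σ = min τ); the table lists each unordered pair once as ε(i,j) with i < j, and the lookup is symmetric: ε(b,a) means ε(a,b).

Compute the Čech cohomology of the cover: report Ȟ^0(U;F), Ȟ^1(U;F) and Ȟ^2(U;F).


Ȟ^0 = 0,  Ȟ^1 = Z/2,  Ȟ^2 = Z

intersection data:
  U12={p11,p22,p34} U13={p15,p22,p27} U14={p5,p9,p15} U15={p4,p9,p18} U16={p17,p18,p34} U23={p8,p10,p22,p23,p24} U24={p7,p13,p36} U25={p2,p13,p24} U26={p7,p30,p34} U34={p1,p12,p15,p16} U35={p24,p26,p28} U36={p16,p28,p31} U45={p3,p9,p13,p21} U46={p7,p14,p16} U56={p18,p19,p28}
  U123={p22} U126={p34} U134={p15} U145={p9} U156={p18} U235={p24} U245={p13} U246={p7} U346={p16} U356={p28}
C dims 6,15,10; δ0: rk 6, SNF 1^5·2; δ1: rk 9, SNF 1^9
Ȟ^0 = (6 − 6) − 0 = 0, so Ȟ^0 ≅ 0
Ȟ^1 = (15 − 9) − 6 = 0 plus torsion [2], so Ȟ^1 ≅ Z/2
Ȟ^2 = (10 − 0) − 9 = 1, so Ȟ^2 ≅ Z


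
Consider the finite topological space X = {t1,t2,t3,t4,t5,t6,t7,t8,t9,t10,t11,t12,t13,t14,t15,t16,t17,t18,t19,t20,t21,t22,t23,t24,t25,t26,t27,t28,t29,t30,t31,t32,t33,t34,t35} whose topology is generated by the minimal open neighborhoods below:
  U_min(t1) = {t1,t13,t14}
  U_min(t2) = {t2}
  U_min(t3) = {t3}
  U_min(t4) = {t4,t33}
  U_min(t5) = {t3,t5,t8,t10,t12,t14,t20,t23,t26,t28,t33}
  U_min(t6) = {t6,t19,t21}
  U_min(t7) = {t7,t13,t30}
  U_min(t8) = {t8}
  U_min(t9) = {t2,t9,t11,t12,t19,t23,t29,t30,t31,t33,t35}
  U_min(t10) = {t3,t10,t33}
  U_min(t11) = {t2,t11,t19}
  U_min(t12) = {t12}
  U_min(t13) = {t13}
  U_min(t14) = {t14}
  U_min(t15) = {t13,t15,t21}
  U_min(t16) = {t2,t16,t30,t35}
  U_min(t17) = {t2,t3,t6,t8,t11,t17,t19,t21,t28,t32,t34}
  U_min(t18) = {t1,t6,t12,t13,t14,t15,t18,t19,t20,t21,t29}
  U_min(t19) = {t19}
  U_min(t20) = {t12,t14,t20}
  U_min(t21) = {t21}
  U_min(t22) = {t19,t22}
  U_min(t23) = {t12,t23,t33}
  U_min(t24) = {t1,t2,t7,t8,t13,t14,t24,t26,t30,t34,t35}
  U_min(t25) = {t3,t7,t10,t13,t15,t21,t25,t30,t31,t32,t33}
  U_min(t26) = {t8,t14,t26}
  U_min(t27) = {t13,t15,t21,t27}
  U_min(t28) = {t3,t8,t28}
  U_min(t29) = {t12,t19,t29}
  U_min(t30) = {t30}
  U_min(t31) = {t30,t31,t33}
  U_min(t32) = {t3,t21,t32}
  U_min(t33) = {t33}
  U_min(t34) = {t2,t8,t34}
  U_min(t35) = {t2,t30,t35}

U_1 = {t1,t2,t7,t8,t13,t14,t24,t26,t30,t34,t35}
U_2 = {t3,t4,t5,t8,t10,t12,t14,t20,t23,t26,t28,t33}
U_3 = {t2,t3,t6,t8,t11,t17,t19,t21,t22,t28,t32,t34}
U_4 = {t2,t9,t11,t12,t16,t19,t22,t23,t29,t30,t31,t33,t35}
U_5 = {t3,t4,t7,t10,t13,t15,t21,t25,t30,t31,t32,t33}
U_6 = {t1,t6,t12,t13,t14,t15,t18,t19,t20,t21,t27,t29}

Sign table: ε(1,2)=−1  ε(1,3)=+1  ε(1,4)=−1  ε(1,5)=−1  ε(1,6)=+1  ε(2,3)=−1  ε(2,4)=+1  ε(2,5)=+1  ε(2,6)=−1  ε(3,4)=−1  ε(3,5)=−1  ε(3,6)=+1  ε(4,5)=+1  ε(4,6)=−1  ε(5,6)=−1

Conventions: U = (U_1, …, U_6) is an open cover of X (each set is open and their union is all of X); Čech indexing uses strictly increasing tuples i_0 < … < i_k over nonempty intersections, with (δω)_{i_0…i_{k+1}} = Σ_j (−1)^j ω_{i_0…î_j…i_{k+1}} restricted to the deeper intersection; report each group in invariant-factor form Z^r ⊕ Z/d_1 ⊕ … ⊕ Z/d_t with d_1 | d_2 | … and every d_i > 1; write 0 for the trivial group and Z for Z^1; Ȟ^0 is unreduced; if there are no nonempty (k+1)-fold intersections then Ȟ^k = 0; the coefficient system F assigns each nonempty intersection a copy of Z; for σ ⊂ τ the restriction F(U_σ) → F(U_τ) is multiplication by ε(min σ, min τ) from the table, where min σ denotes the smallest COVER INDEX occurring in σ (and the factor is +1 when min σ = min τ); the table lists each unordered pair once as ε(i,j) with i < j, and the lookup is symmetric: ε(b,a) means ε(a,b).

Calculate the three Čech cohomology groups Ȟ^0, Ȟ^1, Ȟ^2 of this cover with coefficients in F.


nonempty intersections:
  U12={t8,t14,t26} U13={t2,t8,t34} U14={t2,t30,t35} U15={t7,t13,t30} U16={t1,t13,t14} U23={t3,t8,t28} U24={t12,t23,t33} U25={t3,t4,t10,t33} U26={t12,t14,t20} U34={t2,t11,t19,t22} U35={t3,t21,t32} U36={t6,t19,t21} U45={t30,t31,t33} U46={t12,t19,t29} U56={t13,t15,t21}
  U123={t8} U126={t14} U134={t2} U145={t30} U156={t13} U235={t3} U245={t33} U246={t12} U346={t19} U356={t21}
C dims 6,15,10; δ0: rk 5, SNF 1^5; δ1: rk 10, SNF 1^9·2
Ȟ^0: (6−5)−0=1 ⇒ Z
Ȟ^1: (15−10)−5=0 ⇒ 0
Ȟ^2: (10−0)−10=0 plus torsion [2] ⇒ Z/2

Ȟ^0 = Z,  Ȟ^1 = 0,  Ȟ^2 = Z/2
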